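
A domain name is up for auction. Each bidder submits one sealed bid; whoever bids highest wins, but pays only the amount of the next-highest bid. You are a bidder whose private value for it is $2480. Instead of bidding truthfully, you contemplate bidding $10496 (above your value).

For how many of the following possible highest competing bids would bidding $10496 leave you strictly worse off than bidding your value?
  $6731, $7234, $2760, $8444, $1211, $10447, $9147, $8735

7

The deviation hurts exactly when the highest competing bid lies strictly between $2480 and $10496 — overbidding then wins at a price above your value.
$6731: inside the interval → strictly worse (loss $4251).
$7234: inside the interval → strictly worse (loss $4754).
$2760: inside the interval → strictly worse (loss $280).
$8444: inside the interval → strictly worse (loss $5964).
$1211: below both → same outcome either way.
$10447: inside the interval → strictly worse (loss $7967).
$9147: inside the interval → strictly worse (loss $6667).
$8735: inside the interval → strictly worse (loss $6255).
Count: 7.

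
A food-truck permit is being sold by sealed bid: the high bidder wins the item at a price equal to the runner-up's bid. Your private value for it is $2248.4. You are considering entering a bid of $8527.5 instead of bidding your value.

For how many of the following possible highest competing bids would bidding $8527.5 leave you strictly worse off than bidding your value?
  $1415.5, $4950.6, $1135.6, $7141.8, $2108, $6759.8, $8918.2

The deviation hurts exactly when the highest competing bid lies strictly between $2248.4 and $8527.5 — overbidding then wins at a price above your value.
$1415.5: below both → same outcome either way.
$4950.6: inside the interval → strictly worse (loss $2702.2).
$1135.6: below both → same outcome either way.
$7141.8: inside the interval → strictly worse (loss $4893.4).
$2108: below both → same outcome either way.
$6759.8: inside the interval → strictly worse (loss $4511.4).
$8918.2: above both → same outcome either way.
Count: 3.

3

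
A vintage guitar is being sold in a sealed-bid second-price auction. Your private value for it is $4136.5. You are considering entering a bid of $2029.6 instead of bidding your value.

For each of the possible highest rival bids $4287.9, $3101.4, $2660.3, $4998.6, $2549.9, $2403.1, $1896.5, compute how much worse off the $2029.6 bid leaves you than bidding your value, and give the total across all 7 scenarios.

$5831.3

The deviation costs you only when the competing bid falls strictly between $2029.6 and $4136.5; elsewhere both bids give the same outcome.
$4287.9: outcomes coincide → loss $0.
$3101.4: truthful payoff $1035.1, deviation payoff $0 → loss $1035.1.
$2660.3: truthful payoff $1476.2, deviation payoff $0 → loss $1476.2.
$4998.6: outcomes coincide → loss $0.
$2549.9: truthful payoff $1586.6, deviation payoff $0 → loss $1586.6.
$2403.1: truthful payoff $1733.4, deviation payoff $0 → loss $1733.4.
$1896.5: outcomes coincide → loss $0.
Total loss = $1035.1 + $1476.2 + $1586.6 + $1733.4 = $5831.3.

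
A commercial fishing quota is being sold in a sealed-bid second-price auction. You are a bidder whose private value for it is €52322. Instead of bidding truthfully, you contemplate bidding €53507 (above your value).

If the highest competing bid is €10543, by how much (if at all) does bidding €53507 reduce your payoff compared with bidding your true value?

Bidding your value €52322: you win (since €52322 > €10543) and pay €10543. Payoff €41779.
Bidding €53507: you win and pay €10543. Payoff €52322 − €10543 = €41779.
Difference = €41779 − €41779 = €0; both bids lead to the same outcome because the competing bid is below both your value and your alternative bid.

€0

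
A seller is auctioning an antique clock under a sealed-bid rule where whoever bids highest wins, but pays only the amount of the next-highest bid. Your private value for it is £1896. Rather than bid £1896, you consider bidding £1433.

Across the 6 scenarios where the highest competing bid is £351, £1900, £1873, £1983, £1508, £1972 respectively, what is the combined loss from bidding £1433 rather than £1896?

£411

The deviation costs you only when the competing bid falls strictly between £1433 and £1896; elsewhere both bids give the same outcome.
£351: outcomes coincide → loss £0.
£1900: outcomes coincide → loss £0.
£1873: truthful payoff £23, deviation payoff £0 → loss £23.
£1983: outcomes coincide → loss £0.
£1508: truthful payoff £388, deviation payoff £0 → loss £388.
£1972: outcomes coincide → loss £0.
Total loss = £23 + £388 = £411.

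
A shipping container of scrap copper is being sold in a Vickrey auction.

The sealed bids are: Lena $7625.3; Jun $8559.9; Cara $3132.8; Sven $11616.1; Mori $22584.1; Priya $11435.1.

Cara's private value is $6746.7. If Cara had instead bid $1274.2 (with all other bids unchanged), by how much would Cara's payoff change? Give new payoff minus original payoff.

$0

The highest bid among the other bidders is $22584.1; Cara's bid doesn't change that.
Original bid $3132.8: Cara is not highest (top rival bid is $22584.1); payoff $0.
Alternative bid $1274.2: Cara is not highest (top rival bid is $22584.1); payoff $0.
Change in payoff = $0 − ($0) = $0.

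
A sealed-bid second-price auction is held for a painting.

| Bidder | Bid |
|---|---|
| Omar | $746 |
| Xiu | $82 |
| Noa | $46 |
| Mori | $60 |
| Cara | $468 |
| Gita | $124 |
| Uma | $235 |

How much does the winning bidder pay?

Highest bid: Omar at $746, so Omar wins.
Second-highest bid: Cara at $468 — that is the price the winner pays.

$468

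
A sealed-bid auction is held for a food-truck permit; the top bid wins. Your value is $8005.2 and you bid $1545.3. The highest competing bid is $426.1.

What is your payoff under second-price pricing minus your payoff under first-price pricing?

You have the highest bid, so you win under either rule.
Second-price: pay $426.1 → payoff $7579.1.
First-price: pay your own bid $1545.3 → payoff $6459.9.
Difference = $7579.1 − ($6459.9) = $1119.2.

$1119.2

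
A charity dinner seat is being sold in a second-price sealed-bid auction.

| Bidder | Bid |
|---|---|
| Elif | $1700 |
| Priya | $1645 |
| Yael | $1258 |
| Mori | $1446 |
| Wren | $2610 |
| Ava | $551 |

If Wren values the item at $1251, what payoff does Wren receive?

−$449

Highest bid: Wren at $2610, so Wren wins.
Second-highest bid: Elif at $1700 — that is the price the winner pays.
Wren's payoff = value − price = $1251 − $1700 = −$449.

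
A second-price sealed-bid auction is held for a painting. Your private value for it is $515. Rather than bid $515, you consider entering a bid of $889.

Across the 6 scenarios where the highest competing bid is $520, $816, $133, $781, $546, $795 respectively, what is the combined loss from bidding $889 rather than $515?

The deviation costs you only when the competing bid falls strictly between $515 and $889; elsewhere both bids give the same outcome.
$520: truthful payoff $0, deviation payoff −$5 → loss $5.
$816: truthful payoff $0, deviation payoff −$301 → loss $301.
$133: outcomes coincide → loss $0.
$781: truthful payoff $0, deviation payoff −$266 → loss $266.
$546: truthful payoff $0, deviation payoff −$31 → loss $31.
$795: truthful payoff $0, deviation payoff −$280 → loss $280.
Total loss = $5 + $301 + $266 + $31 + $280 = $883.

$883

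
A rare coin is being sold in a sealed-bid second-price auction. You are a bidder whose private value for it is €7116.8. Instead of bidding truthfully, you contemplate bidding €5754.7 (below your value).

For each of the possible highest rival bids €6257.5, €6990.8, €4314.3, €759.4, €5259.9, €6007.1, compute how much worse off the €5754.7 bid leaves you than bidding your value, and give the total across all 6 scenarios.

The deviation costs you only when the competing bid falls strictly between €5754.7 and €7116.8; elsewhere both bids give the same outcome.
€6257.5: truthful payoff €859.3, deviation payoff €0 → loss €859.3.
€6990.8: truthful payoff €126, deviation payoff €0 → loss €126.
€4314.3: outcomes coincide → loss €0.
€759.4: outcomes coincide → loss €0.
€5259.9: outcomes coincide → loss €0.
€6007.1: truthful payoff €1109.7, deviation payoff €0 → loss €1109.7.
Total loss = €859.3 + €126 + €1109.7 = €2095.

€2095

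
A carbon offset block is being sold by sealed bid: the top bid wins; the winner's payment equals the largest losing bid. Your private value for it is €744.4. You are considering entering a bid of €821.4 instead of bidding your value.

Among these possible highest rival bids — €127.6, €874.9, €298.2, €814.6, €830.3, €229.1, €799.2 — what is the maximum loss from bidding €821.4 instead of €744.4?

€70.2

€127.6: same outcome either way → loss €0.
€874.9: same outcome either way → loss €0.
€298.2: same outcome either way → loss €0.
€814.6: truthful gives €0, deviation gives −€70.2 → loss €70.2.
€830.3: same outcome either way → loss €0.
€229.1: same outcome either way → loss €0.
€799.2: truthful gives €0, deviation gives −€54.8 → loss €54.8.
Maximum loss: €70.2.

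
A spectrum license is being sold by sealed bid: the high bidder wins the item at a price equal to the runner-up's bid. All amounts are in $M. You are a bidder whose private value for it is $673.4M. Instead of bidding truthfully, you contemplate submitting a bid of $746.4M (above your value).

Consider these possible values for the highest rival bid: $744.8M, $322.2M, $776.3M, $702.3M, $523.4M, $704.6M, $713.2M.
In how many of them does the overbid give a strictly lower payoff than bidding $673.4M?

4

The deviation hurts exactly when the highest competing bid lies strictly between $673.4M and $746.4M — overbidding then wins at a price above your value.
$744.8M: inside the interval → strictly worse (loss $71.4M).
$322.2M: below both → same outcome either way.
$776.3M: above both → same outcome either way.
$702.3M: inside the interval → strictly worse (loss $28.9M).
$523.4M: below both → same outcome either way.
$704.6M: inside the interval → strictly worse (loss $31.2M).
$713.2M: inside the interval → strictly worse (loss $39.8M).
Count: 4.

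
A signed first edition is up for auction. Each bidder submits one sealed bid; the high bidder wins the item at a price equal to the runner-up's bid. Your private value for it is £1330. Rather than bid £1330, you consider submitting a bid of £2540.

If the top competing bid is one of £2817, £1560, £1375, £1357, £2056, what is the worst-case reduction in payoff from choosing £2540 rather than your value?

£2817: same outcome either way → loss £0.
£1560: truthful gives £0, deviation gives −£230 → loss £230.
£1375: truthful gives £0, deviation gives −£45 → loss £45.
£1357: truthful gives £0, deviation gives −£27 → loss £27.
£2056: truthful gives £0, deviation gives −£726 → loss £726.
Maximum loss: £726.

£726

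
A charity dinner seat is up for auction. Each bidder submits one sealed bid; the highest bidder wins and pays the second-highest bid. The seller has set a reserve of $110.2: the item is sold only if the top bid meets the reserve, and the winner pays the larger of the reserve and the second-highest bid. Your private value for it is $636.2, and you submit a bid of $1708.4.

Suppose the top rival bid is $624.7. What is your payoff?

$11.5

Your bid $1708.4 is the highest and exceeds the reserve.
Price = max(second-highest bid, reserve) = max($624.7, $110.2) = $624.7.
Payoff = $636.2 − $624.7 = $11.5.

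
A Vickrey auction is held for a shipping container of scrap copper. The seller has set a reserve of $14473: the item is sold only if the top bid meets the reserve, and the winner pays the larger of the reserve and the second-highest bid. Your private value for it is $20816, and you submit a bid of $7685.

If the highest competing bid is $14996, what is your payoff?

$0

Your bid $7685 is below the highest competing bid $14996, so you lose. Payoff $0.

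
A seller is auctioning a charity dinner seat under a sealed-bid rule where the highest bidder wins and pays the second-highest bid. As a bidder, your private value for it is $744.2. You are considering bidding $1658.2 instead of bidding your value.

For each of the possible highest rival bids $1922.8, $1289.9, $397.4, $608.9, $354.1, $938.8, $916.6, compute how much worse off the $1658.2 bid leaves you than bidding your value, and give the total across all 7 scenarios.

$912.7

The deviation costs you only when the competing bid falls strictly between $744.2 and $1658.2; elsewhere both bids give the same outcome.
$1922.8: outcomes coincide → loss $0.
$1289.9: truthful payoff $0, deviation payoff −$545.7 → loss $545.7.
$397.4: outcomes coincide → loss $0.
$608.9: outcomes coincide → loss $0.
$354.1: outcomes coincide → loss $0.
$938.8: truthful payoff $0, deviation payoff −$194.6 → loss $194.6.
$916.6: truthful payoff $0, deviation payoff −$172.4 → loss $172.4.
Total loss = $545.7 + $194.6 + $172.4 = $912.7.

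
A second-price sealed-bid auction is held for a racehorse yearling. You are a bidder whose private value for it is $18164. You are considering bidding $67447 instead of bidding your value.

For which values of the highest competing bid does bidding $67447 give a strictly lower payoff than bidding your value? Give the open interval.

If the competing bid is below $18164, both bids win at the same price — no difference.
If it is above $67447, both bids lose — no difference.
If it lies strictly between $18164 and $67447, bidding your value loses (payoff 0) while bidding $67447 wins at a price above your value (payoff negative).
So the deviation strictly hurts on the open interval ($18164, $67447).

($18164, $67447)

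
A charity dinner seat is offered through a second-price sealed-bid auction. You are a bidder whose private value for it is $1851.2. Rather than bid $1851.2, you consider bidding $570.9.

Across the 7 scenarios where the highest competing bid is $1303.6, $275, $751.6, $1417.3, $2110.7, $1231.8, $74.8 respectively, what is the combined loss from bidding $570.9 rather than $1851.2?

$2700.5

The deviation costs you only when the competing bid falls strictly between $570.9 and $1851.2; elsewhere both bids give the same outcome.
$1303.6: truthful payoff $547.6, deviation payoff $0 → loss $547.6.
$275: outcomes coincide → loss $0.
$751.6: truthful payoff $1099.6, deviation payoff $0 → loss $1099.6.
$1417.3: truthful payoff $433.9, deviation payoff $0 → loss $433.9.
$2110.7: outcomes coincide → loss $0.
$1231.8: truthful payoff $619.4, deviation payoff $0 → loss $619.4.
$74.8: outcomes coincide → loss $0.
Total loss = $547.6 + $1099.6 + $433.9 + $619.4 = $2700.5.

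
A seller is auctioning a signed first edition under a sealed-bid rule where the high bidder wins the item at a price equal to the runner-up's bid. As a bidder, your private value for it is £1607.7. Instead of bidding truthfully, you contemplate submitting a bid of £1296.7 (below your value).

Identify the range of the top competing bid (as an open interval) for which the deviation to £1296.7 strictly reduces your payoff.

(£1296.7, £1607.7)

If the competing bid is below £1296.7, both bids win at the same price — no difference.
If it is above £1607.7, both bids lose — no difference.
If it lies strictly between £1296.7 and £1607.7, bidding your value wins at a price below your value (positive payoff) while bidding £1296.7 loses (payoff 0).
So the deviation strictly hurts on the open interval (£1296.7, £1607.7).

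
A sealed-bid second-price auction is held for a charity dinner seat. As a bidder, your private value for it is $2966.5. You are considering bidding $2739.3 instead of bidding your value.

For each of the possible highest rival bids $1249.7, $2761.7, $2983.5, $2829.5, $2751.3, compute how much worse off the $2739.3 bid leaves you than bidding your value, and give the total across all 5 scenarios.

$557

The deviation costs you only when the competing bid falls strictly between $2739.3 and $2966.5; elsewhere both bids give the same outcome.
$1249.7: outcomes coincide → loss $0.
$2761.7: truthful payoff $204.8, deviation payoff $0 → loss $204.8.
$2983.5: outcomes coincide → loss $0.
$2829.5: truthful payoff $137, deviation payoff $0 → loss $137.
$2751.3: truthful payoff $215.2, deviation payoff $0 → loss $215.2.
Total loss = $204.8 + $137 + $215.2 = $557.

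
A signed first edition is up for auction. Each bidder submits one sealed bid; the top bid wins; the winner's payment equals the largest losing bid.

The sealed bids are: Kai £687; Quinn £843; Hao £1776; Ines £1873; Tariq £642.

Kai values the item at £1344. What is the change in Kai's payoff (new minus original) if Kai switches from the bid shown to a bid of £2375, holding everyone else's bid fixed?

The highest bid among the other bidders is £1873; Kai's bid doesn't change that.
Original bid £687: Kai is not highest (top rival bid is £1873); payoff £0.
Alternative bid £2375: Kai is highest, pays the top rival bid £1873; payoff £1344 − £1873 = −£529.
Change in payoff = −£529 − (£0) = −£529.

−£529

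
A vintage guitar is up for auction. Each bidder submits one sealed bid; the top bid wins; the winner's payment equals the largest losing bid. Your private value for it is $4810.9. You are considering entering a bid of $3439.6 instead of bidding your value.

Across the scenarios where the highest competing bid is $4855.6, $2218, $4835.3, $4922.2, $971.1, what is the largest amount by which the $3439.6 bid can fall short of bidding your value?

$4855.6: same outcome either way → loss $0.
$2218: same outcome either way → loss $0.
$4835.3: same outcome either way → loss $0.
$4922.2: same outcome either way → loss $0.
$971.1: same outcome either way → loss $0.
Maximum loss: $0.

$0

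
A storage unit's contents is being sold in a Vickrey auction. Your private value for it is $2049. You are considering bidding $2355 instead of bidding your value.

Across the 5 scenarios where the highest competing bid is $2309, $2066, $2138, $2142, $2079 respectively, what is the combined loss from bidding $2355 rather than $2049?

$489

The deviation costs you only when the competing bid falls strictly between $2049 and $2355; elsewhere both bids give the same outcome.
$2309: truthful payoff $0, deviation payoff −$260 → loss $260.
$2066: truthful payoff $0, deviation payoff −$17 → loss $17.
$2138: truthful payoff $0, deviation payoff −$89 → loss $89.
$2142: truthful payoff $0, deviation payoff −$93 → loss $93.
$2079: truthful payoff $0, deviation payoff −$30 → loss $30.
Total loss = $260 + $17 + $89 + $93 + $30 = $489.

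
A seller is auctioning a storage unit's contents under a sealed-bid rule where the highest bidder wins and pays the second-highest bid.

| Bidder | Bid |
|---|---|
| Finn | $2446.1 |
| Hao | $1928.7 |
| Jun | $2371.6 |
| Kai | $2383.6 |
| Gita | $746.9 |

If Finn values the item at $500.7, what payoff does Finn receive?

Highest bid: Finn at $2446.1, so Finn wins.
Second-highest bid: Kai at $2383.6 — that is the price the winner pays.
Finn's payoff = value − price = $500.7 − $2383.6 = −$1882.9.

−$1882.9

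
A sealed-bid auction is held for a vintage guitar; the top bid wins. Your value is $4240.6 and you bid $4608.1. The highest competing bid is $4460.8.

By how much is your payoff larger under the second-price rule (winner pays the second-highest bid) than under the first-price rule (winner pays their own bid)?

You have the highest bid, so you win under either rule.
Second-price: pay $4460.8 → payoff −$220.2.
First-price: pay your own bid $4608.1 → payoff −$367.5.
Difference = −$220.2 − (−$367.5) = $147.3.

$147.3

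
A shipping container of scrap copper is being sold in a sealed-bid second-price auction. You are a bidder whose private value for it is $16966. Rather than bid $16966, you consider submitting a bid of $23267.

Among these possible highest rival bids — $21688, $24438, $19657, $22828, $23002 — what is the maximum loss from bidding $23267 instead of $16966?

$6036

$21688: truthful gives $0, deviation gives −$4722 → loss $4722.
$24438: same outcome either way → loss $0.
$19657: truthful gives $0, deviation gives −$2691 → loss $2691.
$22828: truthful gives $0, deviation gives −$5862 → loss $5862.
$23002: truthful gives $0, deviation gives −$6036 → loss $6036.
Maximum loss: $6036.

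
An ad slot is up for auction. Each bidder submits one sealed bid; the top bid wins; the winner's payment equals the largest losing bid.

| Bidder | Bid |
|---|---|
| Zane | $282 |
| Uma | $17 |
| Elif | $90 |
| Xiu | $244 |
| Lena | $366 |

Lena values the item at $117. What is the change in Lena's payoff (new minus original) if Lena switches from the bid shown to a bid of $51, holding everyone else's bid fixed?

The highest bid among the other bidders is $282; Lena's bid doesn't change that.
Original bid $366: Lena is highest, pays the top rival bid $282; payoff $117 − $282 = −$165.
Alternative bid $51: Lena is not highest (top rival bid is $282); payoff $0.
Change in payoff = $0 − (−$165) = $165.

$165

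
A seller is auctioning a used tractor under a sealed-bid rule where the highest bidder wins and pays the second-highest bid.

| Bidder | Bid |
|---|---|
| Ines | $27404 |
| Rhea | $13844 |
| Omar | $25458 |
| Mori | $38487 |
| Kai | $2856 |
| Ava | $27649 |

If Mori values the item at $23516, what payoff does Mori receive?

−$4133

Highest bid: Mori at $38487, so Mori wins.
Second-highest bid: Ava at $27649 — that is the price the winner pays.
Mori's payoff = value − price = $23516 − $27649 = −$4133.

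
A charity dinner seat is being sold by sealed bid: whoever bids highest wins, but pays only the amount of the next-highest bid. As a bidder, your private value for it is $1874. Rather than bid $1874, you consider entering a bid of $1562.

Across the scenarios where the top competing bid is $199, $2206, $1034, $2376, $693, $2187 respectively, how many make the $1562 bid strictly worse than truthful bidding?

The deviation hurts exactly when the highest competing bid lies strictly between $1562 and $1874 — underbidding then forfeits a profitable win.
$199: below both → same outcome either way.
$2206: above both → same outcome either way.
$1034: below both → same outcome either way.
$2376: above both → same outcome either way.
$693: below both → same outcome either way.
$2187: above both → same outcome either way.
Count: 0.

0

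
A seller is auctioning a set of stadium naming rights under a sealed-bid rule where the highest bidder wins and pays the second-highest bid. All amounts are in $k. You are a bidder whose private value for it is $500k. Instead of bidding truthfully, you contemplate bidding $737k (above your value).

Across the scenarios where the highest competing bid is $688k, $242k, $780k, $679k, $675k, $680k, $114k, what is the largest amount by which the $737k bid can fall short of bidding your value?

$688k: truthful gives $0k, deviation gives −$188k → loss $188k.
$242k: same outcome either way → loss $0k.
$780k: same outcome either way → loss $0k.
$679k: truthful gives $0k, deviation gives −$179k → loss $179k.
$675k: truthful gives $0k, deviation gives −$175k → loss $175k.
$680k: truthful gives $0k, deviation gives −$180k → loss $180k.
$114k: same outcome either way → loss $0k.
Maximum loss: $188k.

$188k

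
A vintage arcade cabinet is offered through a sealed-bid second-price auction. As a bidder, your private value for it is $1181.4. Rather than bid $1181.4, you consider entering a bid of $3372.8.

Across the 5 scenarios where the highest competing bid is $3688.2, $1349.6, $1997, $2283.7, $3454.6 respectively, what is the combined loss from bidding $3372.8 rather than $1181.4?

The deviation costs you only when the competing bid falls strictly between $1181.4 and $3372.8; elsewhere both bids give the same outcome.
$3688.2: outcomes coincide → loss $0.
$1349.6: truthful payoff $0, deviation payoff −$168.2 → loss $168.2.
$1997: truthful payoff $0, deviation payoff −$815.6 → loss $815.6.
$2283.7: truthful payoff $0, deviation payoff −$1102.3 → loss $1102.3.
$3454.6: outcomes coincide → loss $0.
Total loss = $168.2 + $815.6 + $1102.3 = $2086.1.

$2086.1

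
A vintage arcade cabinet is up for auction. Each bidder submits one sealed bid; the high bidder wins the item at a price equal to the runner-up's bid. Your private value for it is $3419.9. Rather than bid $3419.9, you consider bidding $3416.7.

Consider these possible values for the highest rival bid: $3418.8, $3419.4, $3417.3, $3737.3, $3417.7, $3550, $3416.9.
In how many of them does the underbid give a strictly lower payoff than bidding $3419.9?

5

The deviation hurts exactly when the highest competing bid lies strictly between $3416.7 and $3419.9 — underbidding then forfeits a profitable win.
$3418.8: inside the interval → strictly worse (loss $1.1).
$3419.4: inside the interval → strictly worse (loss $0.5).
$3417.3: inside the interval → strictly worse (loss $2.6).
$3737.3: above both → same outcome either way.
$3417.7: inside the interval → strictly worse (loss $2.2).
$3550: above both → same outcome either way.
$3416.9: inside the interval → strictly worse (loss $3).
Count: 5.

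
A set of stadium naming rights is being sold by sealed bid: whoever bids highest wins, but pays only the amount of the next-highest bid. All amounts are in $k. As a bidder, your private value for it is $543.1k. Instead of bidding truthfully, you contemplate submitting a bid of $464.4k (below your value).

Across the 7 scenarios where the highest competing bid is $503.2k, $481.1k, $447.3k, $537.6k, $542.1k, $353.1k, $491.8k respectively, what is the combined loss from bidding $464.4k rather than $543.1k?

The deviation costs you only when the competing bid falls strictly between $464.4k and $543.1k; elsewhere both bids give the same outcome.
$503.2k: truthful payoff $39.9k, deviation payoff $0k → loss $39.9k.
$481.1k: truthful payoff $62k, deviation payoff $0k → loss $62k.
$447.3k: outcomes coincide → loss $0k.
$537.6k: truthful payoff $5.5k, deviation payoff $0k → loss $5.5k.
$542.1k: truthful payoff $1k, deviation payoff $0k → loss $1k.
$353.1k: outcomes coincide → loss $0k.
$491.8k: truthful payoff $51.3k, deviation payoff $0k → loss $51.3k.
Total loss = $39.9k + $62k + $5.5k + $1k + $51.3k = $159.7k.
In a second-price auction your bid sets only whether you win, not what you pay, so bidding your true value is weakly dominant.

$159.7k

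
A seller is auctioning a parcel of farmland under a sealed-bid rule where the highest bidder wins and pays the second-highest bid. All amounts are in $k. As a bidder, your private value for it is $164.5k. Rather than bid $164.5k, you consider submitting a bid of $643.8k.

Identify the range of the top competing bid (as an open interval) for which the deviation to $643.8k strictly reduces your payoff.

If the competing bid is below $164.5k, both bids win at the same price — no difference.
If it is above $643.8k, both bids lose — no difference.
If it lies strictly between $164.5k and $643.8k, bidding your value loses (payoff 0) while bidding $643.8k wins at a price above your value (payoff negative).
So the deviation strictly hurts on the open interval ($164.5k, $643.8k).

($164.5k, $643.8k)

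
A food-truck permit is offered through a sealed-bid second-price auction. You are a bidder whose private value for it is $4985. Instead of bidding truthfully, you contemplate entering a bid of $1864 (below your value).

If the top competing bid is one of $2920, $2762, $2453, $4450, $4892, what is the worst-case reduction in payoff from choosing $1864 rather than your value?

$2920: truthful gives $2065, deviation gives $0 → loss $2065.
$2762: truthful gives $2223, deviation gives $0 → loss $2223.
$2453: truthful gives $2532, deviation gives $0 → loss $2532.
$4450: truthful gives $535, deviation gives $0 → loss $535.
$4892: truthful gives $93, deviation gives $0 → loss $93.
Maximum loss: $2532.

$2532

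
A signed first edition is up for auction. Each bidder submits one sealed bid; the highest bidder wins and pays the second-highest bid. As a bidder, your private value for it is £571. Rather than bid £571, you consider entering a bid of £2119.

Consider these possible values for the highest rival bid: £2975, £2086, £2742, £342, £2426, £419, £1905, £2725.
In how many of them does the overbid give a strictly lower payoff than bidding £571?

2

The deviation hurts exactly when the highest competing bid lies strictly between £571 and £2119 — overbidding then wins at a price above your value.
£2975: above both → same outcome either way.
£2086: inside the interval → strictly worse (loss £1515).
£2742: above both → same outcome either way.
£342: below both → same outcome either way.
£2426: above both → same outcome either way.
£419: below both → same outcome either way.
£1905: inside the interval → strictly worse (loss £1334).
£2725: above both → same outcome either way.
Count: 2.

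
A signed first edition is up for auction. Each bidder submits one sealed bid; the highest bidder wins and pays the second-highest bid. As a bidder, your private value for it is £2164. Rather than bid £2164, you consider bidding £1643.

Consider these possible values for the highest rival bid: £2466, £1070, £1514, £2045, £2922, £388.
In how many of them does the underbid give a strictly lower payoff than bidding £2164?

1

The deviation hurts exactly when the highest competing bid lies strictly between £1643 and £2164 — underbidding then forfeits a profitable win.
£2466: above both → same outcome either way.
£1070: below both → same outcome either way.
£1514: below both → same outcome either way.
£2045: inside the interval → strictly worse (loss £119).
£2922: above both → same outcome either way.
£388: below both → same outcome either way.
Count: 1.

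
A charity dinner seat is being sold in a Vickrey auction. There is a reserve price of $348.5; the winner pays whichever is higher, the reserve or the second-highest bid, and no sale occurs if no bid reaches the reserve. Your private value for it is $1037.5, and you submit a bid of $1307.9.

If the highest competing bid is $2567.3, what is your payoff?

$0

Your bid $1307.9 is below the highest competing bid $2567.3, so you lose. Payoff $0.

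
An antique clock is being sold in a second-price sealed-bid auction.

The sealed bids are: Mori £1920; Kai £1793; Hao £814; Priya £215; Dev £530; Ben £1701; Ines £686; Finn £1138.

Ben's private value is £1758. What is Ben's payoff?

Highest bid: Mori at £1920, so Mori wins.
Second-highest bid: Kai at £1793 — that is the price the winner pays.
Ben did not win, so Ben pays nothing and receives nothing: payoff £0.

£0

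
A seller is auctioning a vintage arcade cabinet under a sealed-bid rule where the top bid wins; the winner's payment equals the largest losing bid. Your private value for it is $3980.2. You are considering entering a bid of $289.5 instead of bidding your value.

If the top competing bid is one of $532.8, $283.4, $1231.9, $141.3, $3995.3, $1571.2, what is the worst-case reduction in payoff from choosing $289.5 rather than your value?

$3447.4

$532.8: truthful gives $3447.4, deviation gives $0 → loss $3447.4.
$283.4: same outcome either way → loss $0.
$1231.9: truthful gives $2748.3, deviation gives $0 → loss $2748.3.
$141.3: same outcome either way → loss $0.
$3995.3: same outcome either way → loss $0.
$1571.2: truthful gives $2409, deviation gives $0 → loss $2409.
Maximum loss: $3447.4.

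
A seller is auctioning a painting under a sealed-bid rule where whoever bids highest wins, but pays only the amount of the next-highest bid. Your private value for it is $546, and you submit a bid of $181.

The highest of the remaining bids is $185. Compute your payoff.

$0

Your bid $181 is below the highest competing bid $185, so you lose.
A losing bidder pays nothing and receives nothing: payoff = $0.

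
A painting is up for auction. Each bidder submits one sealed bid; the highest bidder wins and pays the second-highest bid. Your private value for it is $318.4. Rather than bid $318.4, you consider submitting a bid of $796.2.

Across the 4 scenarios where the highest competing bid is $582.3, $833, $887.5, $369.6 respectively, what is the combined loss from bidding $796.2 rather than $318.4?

$315.1

The deviation costs you only when the competing bid falls strictly between $318.4 and $796.2; elsewhere both bids give the same outcome.
$582.3: truthful payoff $0, deviation payoff −$263.9 → loss $263.9.
$833: outcomes coincide → loss $0.
$887.5: outcomes coincide → loss $0.
$369.6: truthful payoff $0, deviation payoff −$51.2 → loss $51.2.
Total loss = $263.9 + $51.2 = $315.1.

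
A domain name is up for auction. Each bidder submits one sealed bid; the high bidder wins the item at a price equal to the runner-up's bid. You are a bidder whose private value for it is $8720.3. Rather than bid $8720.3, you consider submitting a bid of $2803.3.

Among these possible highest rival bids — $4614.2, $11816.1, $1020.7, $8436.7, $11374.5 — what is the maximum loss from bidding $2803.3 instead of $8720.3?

$4614.2: truthful gives $4106.1, deviation gives $0 → loss $4106.1.
$11816.1: same outcome either way → loss $0.
$1020.7: same outcome either way → loss $0.
$8436.7: truthful gives $283.6, deviation gives $0 → loss $283.6.
$11374.5: same outcome either way → loss $0.
Maximum loss: $4106.1.

$4106.1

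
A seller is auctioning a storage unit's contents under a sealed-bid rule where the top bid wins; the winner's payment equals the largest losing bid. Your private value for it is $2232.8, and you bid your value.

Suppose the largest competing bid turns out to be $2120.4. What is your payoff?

$112.4

Your bid $2232.8 exceeds the highest competing bid $2120.4, so you win.
In a second-price auction the winner pays the second-highest bid, $2120.4.
Payoff = value − price = $2232.8 − $2120.4 = $112.4.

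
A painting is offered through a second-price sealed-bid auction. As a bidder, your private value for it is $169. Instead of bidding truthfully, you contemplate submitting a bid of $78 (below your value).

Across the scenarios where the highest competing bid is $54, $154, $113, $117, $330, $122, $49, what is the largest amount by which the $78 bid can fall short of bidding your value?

$56

$54: same outcome either way → loss $0.
$154: truthful gives $15, deviation gives $0 → loss $15.
$113: truthful gives $56, deviation gives $0 → loss $56.
$117: truthful gives $52, deviation gives $0 → loss $52.
$330: same outcome either way → loss $0.
$122: truthful gives $47, deviation gives $0 → loss $47.
$49: same outcome either way → loss $0.
Maximum loss: $56.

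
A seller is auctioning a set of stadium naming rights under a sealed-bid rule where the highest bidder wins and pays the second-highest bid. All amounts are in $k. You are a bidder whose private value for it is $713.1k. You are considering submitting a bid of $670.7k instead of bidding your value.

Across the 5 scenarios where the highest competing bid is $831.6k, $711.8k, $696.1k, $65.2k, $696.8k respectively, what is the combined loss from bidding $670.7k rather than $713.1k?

$34.6k

The deviation costs you only when the competing bid falls strictly between $670.7k and $713.1k; elsewhere both bids give the same outcome.
$831.6k: outcomes coincide → loss $0k.
$711.8k: truthful payoff $1.3k, deviation payoff $0k → loss $1.3k.
$696.1k: truthful payoff $17k, deviation payoff $0k → loss $17k.
$65.2k: outcomes coincide → loss $0k.
$696.8k: truthful payoff $16.3k, deviation payoff $0k → loss $16.3k.
Total loss = $1.3k + $17k + $16.3k = $34.6k.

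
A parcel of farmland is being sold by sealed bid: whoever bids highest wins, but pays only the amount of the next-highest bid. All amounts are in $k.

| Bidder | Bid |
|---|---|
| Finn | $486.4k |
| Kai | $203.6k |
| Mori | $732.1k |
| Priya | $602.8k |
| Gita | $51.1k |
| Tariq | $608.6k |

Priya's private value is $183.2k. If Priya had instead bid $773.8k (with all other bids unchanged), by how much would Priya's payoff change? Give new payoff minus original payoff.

The highest bid among the other bidders is $732.1k; Priya's bid doesn't change that.
Original bid $602.8k: Priya is not highest (top rival bid is $732.1k); payoff $0k.
Alternative bid $773.8k: Priya is highest, pays the top rival bid $732.1k; payoff $183.2k − $732.1k = −$548.9k.
Change in payoff = −$548.9k − ($0k) = −$548.9k.

−$548.9k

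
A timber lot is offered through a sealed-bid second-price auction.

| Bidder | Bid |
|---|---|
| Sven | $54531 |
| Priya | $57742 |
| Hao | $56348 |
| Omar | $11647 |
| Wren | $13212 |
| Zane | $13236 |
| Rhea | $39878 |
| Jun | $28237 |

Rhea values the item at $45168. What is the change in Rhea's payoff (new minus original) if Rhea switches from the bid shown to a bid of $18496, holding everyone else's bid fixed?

The highest bid among the other bidders is $57742; Rhea's bid doesn't change that.
Original bid $39878: Rhea is not highest (top rival bid is $57742); payoff $0.
Alternative bid $18496: Rhea is not highest (top rival bid is $57742); payoff $0.
Change in payoff = $0 − ($0) = $0.

$0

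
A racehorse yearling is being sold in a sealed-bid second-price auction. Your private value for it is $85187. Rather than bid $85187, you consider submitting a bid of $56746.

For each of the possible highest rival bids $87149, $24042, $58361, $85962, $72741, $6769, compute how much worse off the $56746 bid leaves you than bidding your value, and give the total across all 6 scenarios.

$39272

The deviation costs you only when the competing bid falls strictly between $56746 and $85187; elsewhere both bids give the same outcome.
$87149: outcomes coincide → loss $0.
$24042: outcomes coincide → loss $0.
$58361: truthful payoff $26826, deviation payoff $0 → loss $26826.
$85962: outcomes coincide → loss $0.
$72741: truthful payoff $12446, deviation payoff $0 → loss $12446.
$6769: outcomes coincide → loss $0.
Total loss = $26826 + $12446 = $39272.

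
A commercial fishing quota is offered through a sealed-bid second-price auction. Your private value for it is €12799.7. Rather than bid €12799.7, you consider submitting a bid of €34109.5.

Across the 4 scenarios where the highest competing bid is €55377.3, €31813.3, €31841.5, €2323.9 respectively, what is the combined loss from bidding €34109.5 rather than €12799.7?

€38055.4

The deviation costs you only when the competing bid falls strictly between €12799.7 and €34109.5; elsewhere both bids give the same outcome.
€55377.3: outcomes coincide → loss €0.
€31813.3: truthful payoff €0, deviation payoff −€19013.6 → loss €19013.6.
€31841.5: truthful payoff €0, deviation payoff −€19041.8 → loss €19041.8.
€2323.9: outcomes coincide → loss €0.
Total loss = €19013.6 + €19041.8 = €38055.4.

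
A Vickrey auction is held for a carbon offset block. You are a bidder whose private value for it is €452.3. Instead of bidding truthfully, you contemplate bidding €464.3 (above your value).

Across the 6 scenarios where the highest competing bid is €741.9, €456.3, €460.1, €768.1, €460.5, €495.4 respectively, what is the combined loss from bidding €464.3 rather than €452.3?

The deviation costs you only when the competing bid falls strictly between €452.3 and €464.3; elsewhere both bids give the same outcome.
€741.9: outcomes coincide → loss €0.
€456.3: truthful payoff €0, deviation payoff −€4 → loss €4.
€460.1: truthful payoff €0, deviation payoff −€7.8 → loss €7.8.
€768.1: outcomes coincide → loss €0.
€460.5: truthful payoff €0, deviation payoff −€8.2 → loss €8.2.
€495.4: outcomes coincide → loss €0.
Total loss = €4 + €7.8 + €8.2 = €20.

€20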